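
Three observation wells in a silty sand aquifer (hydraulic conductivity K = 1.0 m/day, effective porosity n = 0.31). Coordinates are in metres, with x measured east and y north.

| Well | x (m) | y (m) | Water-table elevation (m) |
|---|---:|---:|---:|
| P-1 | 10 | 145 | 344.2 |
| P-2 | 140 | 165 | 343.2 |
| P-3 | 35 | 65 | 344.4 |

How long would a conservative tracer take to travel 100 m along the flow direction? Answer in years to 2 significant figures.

Taking P-1 as reference: P-2−P-1 = (130, 20, -1.0); P-3−P-1 = (25, -80, +0.2).
Solve a·Δx + b·Δy = Δh: det = 130·(-80) − 25·20 = -10900.
∂h/∂x = [(-1.0)·(-80) − (+0.2)·20] / -10900 = -0.006972
∂h/∂y = [130·(+0.2) − 25·(-1.0)] / -10900 = -0.004679
|∇h| = √(-0.006972² + -0.004679²) = 0.008397
Seepage velocity v = K·i/n = 1.0 × 0.008397 / 0.31 = 0.02709 m/day.
t = 100 / 0.02709 = 3691 days = 10.1 years.

10 years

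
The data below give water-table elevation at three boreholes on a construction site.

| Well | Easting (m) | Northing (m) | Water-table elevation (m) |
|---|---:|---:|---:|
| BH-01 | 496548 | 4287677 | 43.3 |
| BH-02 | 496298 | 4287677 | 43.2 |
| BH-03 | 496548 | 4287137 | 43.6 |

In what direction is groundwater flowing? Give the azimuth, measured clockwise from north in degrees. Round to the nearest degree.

324°

∂h/∂x = (43.2 − 43.3) / (496298 − 496548) = +0.0004000
∂h/∂y = (43.6 − 43.3) / (4287137 − 4287677) = -0.0005556
Flow direction (−∇h) has components (-0.0004000 E, +0.0005556 N).
Azimuth = atan2(E, N) = atan2(-0.0004000, +0.0005556) = 324.2° ≈ 324°.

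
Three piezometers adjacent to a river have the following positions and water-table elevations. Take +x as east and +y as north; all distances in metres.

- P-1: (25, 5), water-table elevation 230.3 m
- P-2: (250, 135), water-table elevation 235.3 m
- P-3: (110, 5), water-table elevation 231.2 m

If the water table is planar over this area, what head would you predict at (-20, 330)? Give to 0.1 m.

236.4 m

With h = a·x + b·y + c and P-1 as origin, the differences give:
  225·a + 130·b = +5.0
  85·a + 0·b = +0.9
Eliminate b (×0 and ×130, subtract): -11050·a = -117.00 → a = ∂h/∂x = +0.01059
Back-substitute: b = ∂h/∂y = +0.02014.
h(-20, 330) = 230.3 + (+0.01059)·(-45) + (+0.02014)·(325) = 230.3 -0.476 +6.544 = 236.368 m.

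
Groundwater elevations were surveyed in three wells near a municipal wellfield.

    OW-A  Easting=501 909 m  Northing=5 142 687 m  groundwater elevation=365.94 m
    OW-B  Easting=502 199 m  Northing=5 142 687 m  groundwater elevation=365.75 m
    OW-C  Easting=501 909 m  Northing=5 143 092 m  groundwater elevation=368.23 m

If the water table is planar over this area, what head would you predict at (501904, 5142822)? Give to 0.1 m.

∂h/∂x = (365.75 − 365.94) / (502199 − 501909) = -0.0006552
∂h/∂y = (368.23 − 365.94) / (5143092 − 5142687) = +0.005654
h(501904, 5142822) = 365.94 + (-0.0006552)·(-5) + (+0.005654)·(135) = 365.94 +0.003 +0.763 = 366.707 m.

366.7 m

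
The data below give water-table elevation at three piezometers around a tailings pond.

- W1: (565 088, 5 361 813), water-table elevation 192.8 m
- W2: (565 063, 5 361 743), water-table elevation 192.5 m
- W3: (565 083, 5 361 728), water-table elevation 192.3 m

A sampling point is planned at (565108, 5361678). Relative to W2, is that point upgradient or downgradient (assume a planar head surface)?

downgradient

Differences from W1: to W2 (Δx, Δy, Δh) = (-25, -70, -0.3); to W3 = (-5, -85, -0.5).
Determinant of the coordinate differences = (-25)·(-85) − (-5)·(-70) = 1775.
∂h/∂x = [(-0.3)·(-85) − (-0.5)·(-70)] / 1775 = -0.005352
∂h/∂y = [(-25)·(-0.5) − (-5)·(-0.3)] / 1775 = +0.006197
Head at (565108, 5361678) = 192.8 + (-0.005352)·(20) + (+0.006197)·(-135) = 191.86 m.
That is lower than the 192.5 m at W2, so the point is downgradient.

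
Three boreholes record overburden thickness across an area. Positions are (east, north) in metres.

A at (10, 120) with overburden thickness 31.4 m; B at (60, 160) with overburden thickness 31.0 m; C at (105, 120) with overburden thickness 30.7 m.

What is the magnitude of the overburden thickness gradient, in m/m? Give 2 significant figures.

0.0074 m/m

With d = a·x + b·y + c and A as origin, the differences give:
  50·a + 40·b = -0.4
  95·a + 0·b = -0.7
Eliminate b (×0 and ×40, subtract): -3800·a = 28.00 → a = ∂d/∂x = -0.007368
Back-substitute: b = ∂d/∂y = -0.0007895.
|∇f| = √(-0.007368² + -0.0007895²) = 0.00741 m/m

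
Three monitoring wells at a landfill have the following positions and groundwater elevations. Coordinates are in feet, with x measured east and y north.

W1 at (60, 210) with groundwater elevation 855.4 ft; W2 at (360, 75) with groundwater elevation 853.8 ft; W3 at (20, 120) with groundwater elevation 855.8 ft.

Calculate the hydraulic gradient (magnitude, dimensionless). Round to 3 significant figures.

Differences from W1: to W2 (Δx, Δy, Δh) = (300, -135, -1.6); to W3 = (-40, -90, +0.4).
Solve a·Δx + b·Δy = Δh: det = 300·(-90) − (-40)·(-135) = -32400.
∂h/∂x = [(-1.6)·(-90) − (+0.4)·(-135)] / -32400 = -0.006111
∂h/∂y = [300·(+0.4) − (-40)·(-1.6)] / -32400 = -0.001728
|∇h| = √(-0.006111² + -0.001728²) = 0.006351

0.00635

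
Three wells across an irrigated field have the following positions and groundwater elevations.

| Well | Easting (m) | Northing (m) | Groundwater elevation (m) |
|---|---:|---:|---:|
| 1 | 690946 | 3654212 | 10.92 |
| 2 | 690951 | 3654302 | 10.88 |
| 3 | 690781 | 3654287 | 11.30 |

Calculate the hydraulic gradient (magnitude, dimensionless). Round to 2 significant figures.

Three-point gradient (reference 1): Δ to 2 = (5, 90, -0.04), Δ to 3 = (-165, 75, +0.38).
∂h/∂x = -0.002443, ∂h/∂y = -0.0003087 (det = 15225).
|∇h| = √(-0.002443² + -0.0003087²) = 0.002462

0.0025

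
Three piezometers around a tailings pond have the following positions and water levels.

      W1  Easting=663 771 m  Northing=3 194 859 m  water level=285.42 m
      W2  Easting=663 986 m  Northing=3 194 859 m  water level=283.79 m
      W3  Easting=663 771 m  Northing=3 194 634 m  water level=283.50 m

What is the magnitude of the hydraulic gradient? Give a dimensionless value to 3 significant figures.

0.0114

∂h/∂x = (283.79 − 285.42) / (663986 − 663771) = -0.007581
∂h/∂y = (283.50 − 285.42) / (3194634 − 3194859) = +0.008533
|∇h| = √(-0.007581² + 0.008533²) = 0.01141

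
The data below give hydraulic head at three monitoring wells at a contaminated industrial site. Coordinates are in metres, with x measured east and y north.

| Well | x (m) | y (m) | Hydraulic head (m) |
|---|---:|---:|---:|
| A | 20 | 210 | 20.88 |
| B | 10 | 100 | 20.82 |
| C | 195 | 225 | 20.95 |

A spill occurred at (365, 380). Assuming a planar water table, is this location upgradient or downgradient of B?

upgradient

Differences from A: to B (Δx, Δy, Δh) = (-10, -110, -0.06); to C = (175, 15, +0.07).
Determinant of the coordinate differences = (-10)·15 − 175·(-110) = 19100.
∂h/∂x = [(-0.06)·15 − (+0.07)·(-110)] / 19100 = +0.0003560
∂h/∂y = [(-10)·(+0.07) − 175·(-0.06)] / 19100 = +0.0005131
Head at (365, 380) = 20.88 + (+0.0003560)·(345) + (+0.0005131)·(170) = 21.09 m.
That is higher than the 20.82 m at B, so the point is upgradient.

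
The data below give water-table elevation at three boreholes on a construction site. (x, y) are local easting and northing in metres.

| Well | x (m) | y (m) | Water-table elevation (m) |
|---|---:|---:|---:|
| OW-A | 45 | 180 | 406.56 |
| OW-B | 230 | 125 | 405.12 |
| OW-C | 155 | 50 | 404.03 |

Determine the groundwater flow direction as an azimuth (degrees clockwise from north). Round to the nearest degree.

171°

Differences from OW-A: to OW-B (Δx, Δy, Δh) = (185, -55, -1.44); to OW-C = (110, -130, -2.53).
Determinant of the coordinate differences = 185·(-130) − 110·(-55) = -18000.
∂h/∂x = [(-1.44)·(-130) − (-2.53)·(-55)] / -18000 = -0.002669
∂h/∂y = [185·(-2.53) − 110·(-1.44)] / -18000 = +0.01720
Flow direction (−∇h) has components (+0.002669 E, -0.01720 N).
Azimuth = atan2(E, N) = atan2(+0.002669, -0.01720) = 171.2° ≈ 171°.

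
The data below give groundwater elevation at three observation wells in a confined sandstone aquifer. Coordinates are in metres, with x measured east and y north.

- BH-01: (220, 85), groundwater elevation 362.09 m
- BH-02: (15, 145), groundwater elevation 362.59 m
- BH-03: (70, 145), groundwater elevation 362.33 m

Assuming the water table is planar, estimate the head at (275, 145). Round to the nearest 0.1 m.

Differences from BH-01: to BH-02 (Δx, Δy, Δh) = (-205, 60, +0.50); to BH-03 = (-150, 60, +0.24).
Solve a·Δx + b·Δy = Δh: det = (-205)·60 − (-150)·60 = -3300.
∂h/∂x = [(+0.50)·60 − (+0.24)·60] / -3300 = -0.004727
∂h/∂y = [(-205)·(+0.24) − (-150)·(+0.50)] / -3300 = -0.007818
h(275, 145) = 362.09 + (-0.004727)·(55) + (-0.007818)·(60) = 362.09 -0.260 -0.469 = 361.361 m.

361.4 m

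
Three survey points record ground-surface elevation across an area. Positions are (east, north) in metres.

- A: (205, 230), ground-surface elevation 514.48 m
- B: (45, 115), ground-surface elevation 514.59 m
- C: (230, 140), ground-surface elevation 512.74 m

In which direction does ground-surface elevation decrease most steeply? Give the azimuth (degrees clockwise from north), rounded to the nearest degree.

143°

Differences from A: to B (Δx, Δy, Δh) = (-160, -115, +0.11); to C = (25, -90, -1.74).
Determinant of the coordinate differences = (-160)·(-90) − 25·(-115) = 17275.
∂z/∂x = [(+0.11)·(-90) − (-1.74)·(-115)] / 17275 = -0.01216
∂z/∂y = [(-160)·(-1.74) − 25·(+0.11)] / 17275 = +0.01596
Steepest decrease is along −∇f: components (+0.01216 E, -0.01596 N).
Azimuth = atan2(+0.01216, -0.01596) = 142.7° ≈ 143°.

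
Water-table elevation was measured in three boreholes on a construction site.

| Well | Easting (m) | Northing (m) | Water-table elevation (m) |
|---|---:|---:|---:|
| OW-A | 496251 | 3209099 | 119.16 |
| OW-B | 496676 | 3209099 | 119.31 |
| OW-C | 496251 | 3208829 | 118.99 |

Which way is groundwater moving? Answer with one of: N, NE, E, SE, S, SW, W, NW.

∂h/∂x = (119.31 − 119.16) / (496676 − 496251) = +0.0003529
∂h/∂y = (118.99 − 119.16) / (3208829 − 3209099) = +0.0006296
Flow = −∇h = (-0.0003529 east, -0.0006296 north), which points southwest.

SW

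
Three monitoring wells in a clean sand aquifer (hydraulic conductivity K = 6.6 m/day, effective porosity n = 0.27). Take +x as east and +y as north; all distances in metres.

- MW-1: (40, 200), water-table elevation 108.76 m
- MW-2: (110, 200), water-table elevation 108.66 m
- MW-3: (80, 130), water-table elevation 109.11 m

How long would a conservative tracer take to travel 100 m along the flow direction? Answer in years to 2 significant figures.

1.9 years

Taking MW-1 as reference: MW-2−MW-1 = (70, 0, -0.10); MW-3−MW-1 = (40, -70, +0.35).
Solve a·Δx + b·Δy = Δh: det = 70·(-70) − 40·0 = -4900.
∂h/∂x = [(-0.10)·(-70) − (+0.35)·0] / -4900 = -0.001429
∂h/∂y = [70·(+0.35) − 40·(-0.10)] / -4900 = -0.005816
|∇h| = √(-0.001429² + -0.005816²) = 0.005989
Seepage velocity v = K·i/n = 6.6 × 0.005989 / 0.27 = 0.1464 m/day.
t = 100 / 0.1464 = 683.1 days = 1.87 years.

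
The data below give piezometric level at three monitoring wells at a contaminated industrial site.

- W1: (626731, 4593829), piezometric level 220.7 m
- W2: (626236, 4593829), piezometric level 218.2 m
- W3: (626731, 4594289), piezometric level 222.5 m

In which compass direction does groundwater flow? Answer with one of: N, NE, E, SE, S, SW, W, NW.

∂h/∂x = (218.2 − 220.7) / (626236 − 626731) = +0.005051
∂h/∂y = (222.5 − 220.7) / (4594289 − 4593829) = +0.003913
Flow = −∇h = (-0.005051 east, -0.003913 north), which points southwest.

SW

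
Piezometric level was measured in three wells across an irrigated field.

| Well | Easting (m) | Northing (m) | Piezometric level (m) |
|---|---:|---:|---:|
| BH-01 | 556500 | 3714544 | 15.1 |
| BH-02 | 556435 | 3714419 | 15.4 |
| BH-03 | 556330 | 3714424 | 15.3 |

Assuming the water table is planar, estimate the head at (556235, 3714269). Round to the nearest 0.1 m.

15.7 m

With h = a·x + b·y + c and BH-01 as origin, the differences give:
  (-65)·a + (-125)·b = +0.3
  (-170)·a + (-120)·b = +0.2
Eliminate b (×(-120) and ×(-125), subtract): -13450·a = -11.00 → a = ∂h/∂x = +0.0008178
Back-substitute: b = ∂h/∂y = -0.002825.
h(556235, 3714269) = 15.1 + (+0.0008178)·(-265) + (-0.002825)·(-275) = 15.1 -0.217 +0.777 = 15.660 m.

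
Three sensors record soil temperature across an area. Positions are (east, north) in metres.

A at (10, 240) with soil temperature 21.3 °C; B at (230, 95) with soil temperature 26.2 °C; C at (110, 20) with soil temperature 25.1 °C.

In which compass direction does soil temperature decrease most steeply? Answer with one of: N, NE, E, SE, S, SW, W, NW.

Three-point gradient (reference A): Δ to B = (220, -145, +4.9), Δ to C = (100, -220, +3.8).
∂T/∂x = +0.01555, ∂T/∂y = -0.01021 (det = -33900).
Steepest decrease is along −∇f = (-0.01555 E, +0.01021 N) → northwest.

NW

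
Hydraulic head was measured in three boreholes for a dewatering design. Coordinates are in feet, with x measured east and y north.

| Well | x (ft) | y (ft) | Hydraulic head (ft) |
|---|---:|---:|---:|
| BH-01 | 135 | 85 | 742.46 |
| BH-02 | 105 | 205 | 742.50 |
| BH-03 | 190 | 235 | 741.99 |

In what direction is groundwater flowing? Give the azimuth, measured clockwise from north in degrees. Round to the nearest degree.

Differences from BH-01: to BH-02 (Δx, Δy, Δh) = (-30, 120, +0.04); to BH-03 = (55, 150, -0.47).
Determinant of the coordinate differences = (-30)·150 − 55·120 = -11100.
∂h/∂x = [(+0.04)·150 − (-0.47)·120] / -11100 = -0.005622
∂h/∂y = [(-30)·(-0.47) − 55·(+0.04)] / -11100 = -0.001072
Flow direction (−∇h) has components (+0.005622 E, +0.001072 N).
Azimuth = atan2(E, N) = atan2(+0.005622, +0.001072) = 79.2° ≈ 079°.

079°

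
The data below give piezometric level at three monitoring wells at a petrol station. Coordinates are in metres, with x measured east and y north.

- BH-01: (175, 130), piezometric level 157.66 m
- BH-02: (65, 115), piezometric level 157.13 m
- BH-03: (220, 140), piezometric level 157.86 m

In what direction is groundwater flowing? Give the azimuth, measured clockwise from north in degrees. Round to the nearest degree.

309°

With h = a·x + b·y + c and BH-01 as origin, the differences give:
  (-110)·a + (-15)·b = -0.53
  45·a + 10·b = +0.20
Eliminate b (×10 and ×(-15), subtract): -425·a = -2.300 → a = ∂h/∂x = +0.005412
Back-substitute: b = ∂h/∂y = -0.004353.
Flow direction (−∇h) has components (-0.005412 E, +0.004353 N).
Azimuth = atan2(E, N) = atan2(-0.005412, +0.004353) = 308.8° ≈ 309°.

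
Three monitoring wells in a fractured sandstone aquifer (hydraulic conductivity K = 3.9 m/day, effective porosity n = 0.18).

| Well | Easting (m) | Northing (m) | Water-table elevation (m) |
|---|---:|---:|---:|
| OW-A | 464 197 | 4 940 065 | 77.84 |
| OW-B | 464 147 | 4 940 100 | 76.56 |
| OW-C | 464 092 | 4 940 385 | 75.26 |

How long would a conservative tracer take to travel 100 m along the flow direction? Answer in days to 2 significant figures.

With h = a·x + b·y + c and OW-A as origin, the differences give:
  (-50)·a + 35·b = -1.28
  (-105)·a + 320·b = -2.58
Eliminate b (×320 and ×35, subtract): -12325·a = -319.300 → a = ∂h/∂x = +0.02591
Back-substitute: b = ∂h/∂y = +0.0004381.
|∇h| = √(0.02591² + 0.0004381²) = 0.02591
Seepage velocity v = K·i/n = 3.9 × 0.02591 / 0.18 = 0.5614 m/day.
t = 100 / 0.5614 = 178.1 days.

180 days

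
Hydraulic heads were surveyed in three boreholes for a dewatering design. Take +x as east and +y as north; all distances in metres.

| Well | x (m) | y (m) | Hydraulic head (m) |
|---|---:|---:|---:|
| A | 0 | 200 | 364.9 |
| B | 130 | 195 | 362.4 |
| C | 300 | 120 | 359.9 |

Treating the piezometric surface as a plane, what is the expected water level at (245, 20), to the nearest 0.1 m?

362.1 m

Differences from A: to B (Δx, Δy, Δh) = (130, -5, -2.5); to C = (300, -80, -5.0).
Determinant of the coordinate differences = 130·(-80) − 300·(-5) = -8900.
∂h/∂x = [(-2.5)·(-80) − (-5.0)·(-5)] / -8900 = -0.01966
∂h/∂y = [130·(-5.0) − 300·(-2.5)] / -8900 = -0.01124
h(245, 20) = 364.9 + (-0.01966)·(245) + (-0.01124)·(-180) = 364.9 -4.817 +2.022 = 362.105 m.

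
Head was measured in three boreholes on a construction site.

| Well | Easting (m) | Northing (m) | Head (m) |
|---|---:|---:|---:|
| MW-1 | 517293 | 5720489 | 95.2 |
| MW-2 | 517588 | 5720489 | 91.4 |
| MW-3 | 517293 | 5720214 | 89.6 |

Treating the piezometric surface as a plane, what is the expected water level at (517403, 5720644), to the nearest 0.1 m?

96.9 m

∂h/∂x = (91.4 − 95.2) / (517588 − 517293) = -0.01288
∂h/∂y = (89.6 − 95.2) / (5720214 − 5720489) = +0.02036
h(517403, 5720644) = 95.2 + (-0.01288)·(110) + (+0.02036)·(155) = 95.2 -1.417 +3.156 = 96.939 m.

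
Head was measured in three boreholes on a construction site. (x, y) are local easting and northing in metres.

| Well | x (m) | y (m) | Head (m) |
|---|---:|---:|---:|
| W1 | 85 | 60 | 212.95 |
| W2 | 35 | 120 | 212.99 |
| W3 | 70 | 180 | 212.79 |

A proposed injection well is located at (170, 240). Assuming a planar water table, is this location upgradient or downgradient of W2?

downgradient

With h = a·x + b·y + c and W1 as origin, the differences give:
  (-50)·a + 60·b = +0.04
  (-15)·a + 120·b = -0.16
Eliminate b (×120 and ×60, subtract): -5100·a = 14.400 → a = ∂h/∂x = -0.002824
Back-substitute: b = ∂h/∂y = -0.001686.
Head at (170, 240) = 212.95 + (-0.002824)·(85) + (-0.001686)·(180) = 212.41 m.
That is lower than the 212.99 m at W2, so the point is downgradient.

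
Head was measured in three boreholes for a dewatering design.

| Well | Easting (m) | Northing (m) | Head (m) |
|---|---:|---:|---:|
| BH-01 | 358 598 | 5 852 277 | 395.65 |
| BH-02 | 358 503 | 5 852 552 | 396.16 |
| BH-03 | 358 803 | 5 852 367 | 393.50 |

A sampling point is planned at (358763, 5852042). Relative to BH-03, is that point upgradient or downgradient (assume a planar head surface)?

Three-point gradient (reference BH-01): Δ to BH-02 = (-95, 275, +0.51), Δ to BH-03 = (205, 90, -2.15).
∂h/∂x = -0.009814, ∂h/∂y = -0.001536 (det = -64925).
Head at (358763, 5852042) = 395.65 + (-0.009814)·(165) + (-0.001536)·(-235) = 394.39 m.
That is higher than the 393.50 m at BH-03, so the point is upgradient.

upgradient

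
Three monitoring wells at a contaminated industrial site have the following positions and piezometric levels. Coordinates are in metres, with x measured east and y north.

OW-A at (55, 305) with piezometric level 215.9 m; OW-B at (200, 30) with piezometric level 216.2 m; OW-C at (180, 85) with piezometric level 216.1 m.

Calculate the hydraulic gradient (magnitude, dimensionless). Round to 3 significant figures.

With h = a·x + b·y + c and OW-A as origin, the differences give:
  145·a + (-275)·b = +0.3
  125·a + (-220)·b = +0.2
Eliminate b (×(-220) and ×(-275), subtract): 2475·a = -11.00 → a = ∂h/∂x = -0.004444
Back-substitute: b = ∂h/∂y = -0.003434.
|∇h| = √(-0.004444² + -0.003434²) = 0.005616

0.00562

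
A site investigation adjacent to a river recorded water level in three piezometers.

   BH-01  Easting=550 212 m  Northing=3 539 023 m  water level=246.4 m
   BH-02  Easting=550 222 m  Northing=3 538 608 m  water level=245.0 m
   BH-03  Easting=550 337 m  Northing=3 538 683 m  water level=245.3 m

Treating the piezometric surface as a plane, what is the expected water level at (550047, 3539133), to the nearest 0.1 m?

246.7 m

With h = a·x + b·y + c and BH-01 as origin, the differences give:
  10·a + (-415)·b = -1.4
  125·a + (-340)·b = -1.1
Eliminate b (×(-340) and ×(-415), subtract): 48475·a = 19.50 → a = ∂h/∂x = +0.0004023
Back-substitute: b = ∂h/∂y = +0.003383.
h(550047, 3539133) = 246.4 + (+0.0004023)·(-165) + (+0.003383)·(110) = 246.4 -0.066 +0.372 = 246.706 m.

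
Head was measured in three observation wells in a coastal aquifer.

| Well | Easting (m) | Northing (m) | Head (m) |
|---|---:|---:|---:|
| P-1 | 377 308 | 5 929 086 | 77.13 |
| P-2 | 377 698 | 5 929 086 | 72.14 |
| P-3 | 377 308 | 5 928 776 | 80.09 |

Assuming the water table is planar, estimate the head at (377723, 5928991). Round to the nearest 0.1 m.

∂h/∂x = (72.14 − 77.13) / (377698 − 377308) = -0.01279
∂h/∂y = (80.09 − 77.13) / (5928776 − 5929086) = -0.009548
h(377723, 5928991) = 77.13 + (-0.01279)·(415) + (-0.009548)·(-95) = 77.13 -5.310 +0.907 = 72.727 m.

72.7 m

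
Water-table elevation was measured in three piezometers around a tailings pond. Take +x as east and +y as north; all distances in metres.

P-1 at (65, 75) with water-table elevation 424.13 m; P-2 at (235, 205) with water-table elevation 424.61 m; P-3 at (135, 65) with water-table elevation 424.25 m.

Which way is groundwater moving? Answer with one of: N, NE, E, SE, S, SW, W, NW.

With h = a·x + b·y + c and P-1 as origin, the differences give:
  170·a + 130·b = +0.48
  70·a + (-10)·b = +0.12
Eliminate b (×(-10) and ×130, subtract): -10800·a = -20.400 → a = ∂h/∂x = +0.001889
Back-substitute: b = ∂h/∂y = +0.001222.
Flow = −∇h = (-0.001889 east, -0.001222 north), which points southwest.

SW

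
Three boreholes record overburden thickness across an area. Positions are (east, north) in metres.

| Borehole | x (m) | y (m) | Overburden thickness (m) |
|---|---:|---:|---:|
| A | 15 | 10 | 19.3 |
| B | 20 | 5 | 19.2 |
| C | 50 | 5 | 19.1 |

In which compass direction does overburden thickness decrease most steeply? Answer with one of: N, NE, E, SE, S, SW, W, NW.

S

Differences from A: to B (Δx, Δy, Δh) = (5, -5, -0.1); to C = (35, -5, -0.2).
Determinant of the coordinate differences = 5·(-5) − 35·(-5) = 150.
∂d/∂x = [(-0.1)·(-5) − (-0.2)·(-5)] / 150 = -0.003333
∂d/∂y = [5·(-0.2) − 35·(-0.1)] / 150 = +0.01667
Steepest decrease is along −∇f = (+0.003333 E, -0.01667 N) → south.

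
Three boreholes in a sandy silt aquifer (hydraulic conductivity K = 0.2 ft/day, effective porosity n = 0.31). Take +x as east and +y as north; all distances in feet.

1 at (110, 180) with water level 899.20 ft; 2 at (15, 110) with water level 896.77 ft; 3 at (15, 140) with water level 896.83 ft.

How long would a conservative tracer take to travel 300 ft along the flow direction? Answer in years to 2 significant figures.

53 years

With h = a·x + b·y + c and 1 as origin, the differences give:
  (-95)·a + (-70)·b = -2.43
  (-95)·a + (-40)·b = -2.37
Eliminate b (×(-40) and ×(-70), subtract): -2850·a = -68.700 → a = ∂h/∂x = +0.02411
Back-substitute: b = ∂h/∂y = +0.002000.
|∇h| = √(0.02411² + 0.002000²) = 0.02419
Seepage velocity v = K·i/n = 0.2 × 0.02419 / 0.31 = 0.01561 ft/day.
t = 300 / 0.01561 = 1.922e+04 days = 52.6 years.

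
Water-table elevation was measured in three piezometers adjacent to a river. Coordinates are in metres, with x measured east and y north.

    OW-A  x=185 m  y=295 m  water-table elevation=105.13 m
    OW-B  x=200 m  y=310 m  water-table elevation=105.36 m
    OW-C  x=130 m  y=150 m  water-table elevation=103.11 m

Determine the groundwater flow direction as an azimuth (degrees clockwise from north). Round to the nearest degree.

190°

Three-point gradient (reference OW-A): Δ to OW-B = (15, 15, +0.23), Δ to OW-C = (-55, -145, -2.02).
∂h/∂x = +0.002259, ∂h/∂y = +0.01307 (det = -1350).
Flow direction (−∇h) has components (-0.002259 E, -0.01307 N).
Azimuth = atan2(E, N) = atan2(-0.002259, -0.01307) = 189.8° ≈ 190°.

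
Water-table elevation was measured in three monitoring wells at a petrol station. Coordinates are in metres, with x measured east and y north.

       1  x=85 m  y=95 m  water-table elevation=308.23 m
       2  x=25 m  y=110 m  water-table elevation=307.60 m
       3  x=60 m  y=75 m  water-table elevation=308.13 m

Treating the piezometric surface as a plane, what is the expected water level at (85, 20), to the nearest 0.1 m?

308.7 m

With h = a·x + b·y + c and 1 as origin, the differences give:
  (-60)·a + 15·b = -0.63
  (-25)·a + (-20)·b = -0.10
Eliminate b (×(-20) and ×15, subtract): 1575·a = 14.100 → a = ∂h/∂x = +0.008952
Back-substitute: b = ∂h/∂y = -0.006190.
h(85, 20) = 308.23 + (+0.008952)·(0) + (-0.006190)·(-75) = 308.23 +0.000 +0.464 = 308.694 m.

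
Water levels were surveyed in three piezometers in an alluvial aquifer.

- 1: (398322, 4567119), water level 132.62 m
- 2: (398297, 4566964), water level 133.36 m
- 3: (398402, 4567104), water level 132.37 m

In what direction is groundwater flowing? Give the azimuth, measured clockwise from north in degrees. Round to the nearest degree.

With h = a·x + b·y + c and 1 as origin, the differences give:
  (-25)·a + (-155)·b = +0.74
  80·a + (-15)·b = -0.25
Eliminate b (×(-15) and ×(-155), subtract): 12775·a = -49.850 → a = ∂h/∂x = -0.003902
Back-substitute: b = ∂h/∂y = -0.004145.
Flow direction (−∇h) has components (+0.003902 E, +0.004145 N).
Azimuth = atan2(E, N) = atan2(+0.003902, +0.004145) = 43.3° ≈ 043°.

043°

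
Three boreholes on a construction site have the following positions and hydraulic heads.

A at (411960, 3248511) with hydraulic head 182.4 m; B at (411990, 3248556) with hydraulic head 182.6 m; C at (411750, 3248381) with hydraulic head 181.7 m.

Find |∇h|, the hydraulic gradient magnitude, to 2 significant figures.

Taking A as reference: B−A = (30, 45, +0.2); C−A = (-210, -130, -0.7).
Determinant of the coordinate differences = 30·(-130) − (-210)·45 = 5550.
∂h/∂x = [(+0.2)·(-130) − (-0.7)·45] / 5550 = +0.0009910
∂h/∂y = [30·(-0.7) − (-210)·(+0.2)] / 5550 = +0.003784
|∇h| = √(0.0009910² + 0.003784²) = 0.003912

0.0039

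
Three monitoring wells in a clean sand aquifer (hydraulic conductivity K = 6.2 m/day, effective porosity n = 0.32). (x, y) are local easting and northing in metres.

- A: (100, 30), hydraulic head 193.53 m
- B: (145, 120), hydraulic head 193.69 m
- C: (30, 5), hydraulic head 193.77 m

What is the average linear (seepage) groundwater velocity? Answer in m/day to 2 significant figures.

0.13 m/day

Three-point gradient (reference A): Δ to B = (45, 90, +0.16), Δ to C = (-70, -25, +0.24).
∂h/∂x = -0.004947, ∂h/∂y = +0.004251 (det = 5175).
|∇h| = √(-0.004947² + 0.004251²) = 0.006523
Seepage velocity v = K·i/n = 6.2 × 0.006523 / 0.32 = 0.1264 m/day.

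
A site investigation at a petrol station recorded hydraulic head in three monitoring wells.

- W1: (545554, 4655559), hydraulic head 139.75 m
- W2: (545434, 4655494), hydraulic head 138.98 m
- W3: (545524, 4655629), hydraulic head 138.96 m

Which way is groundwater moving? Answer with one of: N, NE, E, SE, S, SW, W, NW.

Differences from W1: to W2 (Δx, Δy, Δh) = (-120, -65, -0.77); to W3 = (-30, 70, -0.79).
Determinant of the coordinate differences = (-120)·70 − (-30)·(-65) = -10350.
∂h/∂x = [(-0.77)·70 − (-0.79)·(-65)] / -10350 = +0.01017
∂h/∂y = [(-120)·(-0.79) − (-30)·(-0.77)] / -10350 = -0.006928
Flow = −∇h = (-0.01017 east, +0.006928 north), which points northwest.

NW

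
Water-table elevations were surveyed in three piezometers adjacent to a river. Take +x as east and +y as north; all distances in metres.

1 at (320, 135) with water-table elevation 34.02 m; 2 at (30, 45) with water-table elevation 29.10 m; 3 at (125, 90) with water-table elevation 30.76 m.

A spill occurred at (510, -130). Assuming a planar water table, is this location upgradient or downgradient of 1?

upgradient

Differences from 1: to 2 (Δx, Δy, Δh) = (-290, -90, -4.92); to 3 = (-195, -45, -3.26).
Solve a·Δx + b·Δy = Δh: det = (-290)·(-45) − (-195)·(-90) = -4500.
∂h/∂x = [(-4.92)·(-45) − (-3.26)·(-90)] / -4500 = +0.01600
∂h/∂y = [(-290)·(-3.26) − (-195)·(-4.92)] / -4500 = +0.003111
Head at (510, -130) = 34.02 + (+0.01600)·(190) + (+0.003111)·(-265) = 36.24 m.
That is higher than the 34.02 m at 1, so the point is upgradient.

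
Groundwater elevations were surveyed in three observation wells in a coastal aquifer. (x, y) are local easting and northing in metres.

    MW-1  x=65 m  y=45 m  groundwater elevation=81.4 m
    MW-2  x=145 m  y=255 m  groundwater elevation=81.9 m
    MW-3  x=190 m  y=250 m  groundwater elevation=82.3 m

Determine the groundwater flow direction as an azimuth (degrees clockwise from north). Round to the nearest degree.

276°

With h = a·x + b·y + c and MW-1 as origin, the differences give:
  80·a + 210·b = +0.5
  125·a + 205·b = +0.9
Eliminate b (×205 and ×210, subtract): -9850·a = -86.50 → a = ∂h/∂x = +0.008782
Back-substitute: b = ∂h/∂y = -0.0009645.
Flow direction (−∇h) has components (-0.008782 E, +0.0009645 N).
Azimuth = atan2(E, N) = atan2(-0.008782, +0.0009645) = 276.3° ≈ 276°.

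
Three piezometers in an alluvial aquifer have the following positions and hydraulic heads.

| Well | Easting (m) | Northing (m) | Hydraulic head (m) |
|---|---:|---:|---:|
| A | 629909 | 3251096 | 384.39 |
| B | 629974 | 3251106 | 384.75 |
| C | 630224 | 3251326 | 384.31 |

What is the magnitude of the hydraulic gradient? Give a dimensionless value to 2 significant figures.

0.012

Differences from A: to B (Δx, Δy, Δh) = (65, 10, +0.36); to C = (315, 230, -0.08).
Solve a·Δx + b·Δy = Δh: det = 65·230 − 315·10 = 11800.
∂h/∂x = [(+0.36)·230 − (-0.08)·10] / 11800 = +0.007085
∂h/∂y = [65·(-0.08) − 315·(+0.36)] / 11800 = -0.01005
|∇h| = √(0.007085² + -0.01005²) = 0.0123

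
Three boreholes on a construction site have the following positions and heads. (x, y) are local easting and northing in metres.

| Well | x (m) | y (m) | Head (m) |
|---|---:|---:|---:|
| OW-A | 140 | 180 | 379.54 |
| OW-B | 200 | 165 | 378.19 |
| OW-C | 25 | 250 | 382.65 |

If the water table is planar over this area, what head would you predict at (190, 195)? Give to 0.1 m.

Taking OW-A as reference: OW-B−OW-A = (60, -15, -1.35); OW-C−OW-A = (-115, 70, +3.11).
Determinant of the coordinate differences = 60·70 − (-115)·(-15) = 2475.
∂h/∂x = [(-1.35)·70 − (+3.11)·(-15)] / 2475 = -0.01933
∂h/∂y = [60·(+3.11) − (-115)·(-1.35)] / 2475 = +0.01267
h(190, 195) = 379.54 + (-0.01933)·(50) + (+0.01267)·(15) = 379.54 -0.967 +0.190 = 378.763 m.

378.8 m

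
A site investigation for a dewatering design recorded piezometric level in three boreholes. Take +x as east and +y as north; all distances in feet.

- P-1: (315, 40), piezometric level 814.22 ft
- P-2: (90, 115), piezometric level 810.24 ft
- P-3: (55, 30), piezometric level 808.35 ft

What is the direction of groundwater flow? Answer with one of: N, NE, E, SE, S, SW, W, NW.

SW

With h = a·x + b·y + c and P-1 as origin, the differences give:
  (-225)·a + 75·b = -3.98
  (-260)·a + (-10)·b = -5.87
Eliminate b (×(-10) and ×75, subtract): 21750·a = 480.050 → a = ∂h/∂x = +0.02207
Back-substitute: b = ∂h/∂y = +0.01315.
Flow = −∇h = (-0.02207 east, -0.01315 north), which points southwest.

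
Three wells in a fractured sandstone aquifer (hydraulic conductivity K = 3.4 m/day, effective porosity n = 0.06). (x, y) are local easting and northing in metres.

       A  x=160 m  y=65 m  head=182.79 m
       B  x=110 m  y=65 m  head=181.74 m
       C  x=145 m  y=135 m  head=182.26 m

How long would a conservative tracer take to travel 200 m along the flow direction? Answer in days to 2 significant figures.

Taking A as reference: B−A = (-50, 0, -1.05); C−A = (-15, 70, -0.53).
Determinant of the coordinate differences = (-50)·70 − (-15)·0 = -3500.
∂h/∂x = [(-1.05)·70 − (-0.53)·0] / -3500 = +0.02100
∂h/∂y = [(-50)·(-0.53) − (-15)·(-1.05)] / -3500 = -0.003071
|∇h| = √(0.02100² + -0.003071²) = 0.02122
Seepage velocity v = K·i/n = 3.4 × 0.02122 / 0.06 = 1.202 m/day.
t = 200 / 1.202 = 166.4 days.

170 days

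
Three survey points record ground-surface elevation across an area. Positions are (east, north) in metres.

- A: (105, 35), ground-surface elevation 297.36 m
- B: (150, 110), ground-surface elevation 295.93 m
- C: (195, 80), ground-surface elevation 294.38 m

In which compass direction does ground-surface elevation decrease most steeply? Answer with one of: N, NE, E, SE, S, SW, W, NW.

Three-point gradient (reference A): Δ to B = (45, 75, -1.43), Δ to C = (90, 45, -2.98).
∂z/∂x = -0.03368, ∂z/∂y = +0.001143 (det = -4725).
Steepest decrease is along −∇f = (+0.03368 E, -0.001143 N) → east.

E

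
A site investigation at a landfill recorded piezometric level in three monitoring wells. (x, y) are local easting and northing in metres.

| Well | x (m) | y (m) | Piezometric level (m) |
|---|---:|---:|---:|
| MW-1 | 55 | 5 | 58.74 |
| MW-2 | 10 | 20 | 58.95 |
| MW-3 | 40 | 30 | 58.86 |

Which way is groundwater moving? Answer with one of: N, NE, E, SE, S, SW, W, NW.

Taking MW-1 as reference: MW-2−MW-1 = (-45, 15, +0.21); MW-3−MW-1 = (-15, 25, +0.12).
Solve a·Δx + b·Δy = Δh: det = (-45)·25 − (-15)·15 = -900.
∂h/∂x = [(+0.21)·25 − (+0.12)·15] / -900 = -0.003833
∂h/∂y = [(-45)·(+0.12) − (-15)·(+0.21)] / -900 = +0.002500
Flow = −∇h = (+0.003833 east, -0.002500 north), which points southeast.

SE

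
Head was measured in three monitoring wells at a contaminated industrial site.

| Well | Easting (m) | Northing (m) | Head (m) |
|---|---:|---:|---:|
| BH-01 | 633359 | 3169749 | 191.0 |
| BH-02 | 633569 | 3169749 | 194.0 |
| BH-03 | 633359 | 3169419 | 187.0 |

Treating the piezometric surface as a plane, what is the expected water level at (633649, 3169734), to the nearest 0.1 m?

195.0 m

∂h/∂x = (194.0 − 191.0) / (633569 − 633359) = +0.01429
∂h/∂y = (187.0 − 191.0) / (3169419 − 3169749) = +0.01212
h(633649, 3169734) = 191.0 + (+0.01429)·(290) + (+0.01212)·(-15) = 191.0 +4.143 -0.182 = 194.961 m.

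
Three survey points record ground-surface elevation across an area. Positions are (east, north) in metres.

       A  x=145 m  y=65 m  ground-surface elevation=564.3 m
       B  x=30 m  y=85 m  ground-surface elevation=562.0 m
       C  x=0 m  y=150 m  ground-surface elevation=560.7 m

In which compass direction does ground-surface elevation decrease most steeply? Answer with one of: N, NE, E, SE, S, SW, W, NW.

Three-point gradient (reference A): Δ to B = (-115, 20, -2.3), Δ to C = (-145, 85, -3.6).
∂z/∂x = +0.01796, ∂z/∂y = -0.01171 (det = -6875).
Steepest decrease is along −∇f = (-0.01796 E, +0.01171 N) → northwest.

NW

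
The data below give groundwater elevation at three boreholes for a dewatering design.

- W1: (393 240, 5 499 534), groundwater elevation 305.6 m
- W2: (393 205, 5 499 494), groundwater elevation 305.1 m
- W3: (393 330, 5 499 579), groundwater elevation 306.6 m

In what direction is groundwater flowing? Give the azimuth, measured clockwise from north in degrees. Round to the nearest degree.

With h = a·x + b·y + c and W1 as origin, the differences give:
  (-35)·a + (-40)·b = -0.5
  90·a + 45·b = +1.0
Eliminate b (×45 and ×(-40), subtract): 2025·a = 17.50 → a = ∂h/∂x = +0.008642
Back-substitute: b = ∂h/∂y = +0.004938.
Flow direction (−∇h) has components (-0.008642 E, -0.004938 N).
Azimuth = atan2(E, N) = atan2(-0.008642, -0.004938) = 240.3° ≈ 240°.

240°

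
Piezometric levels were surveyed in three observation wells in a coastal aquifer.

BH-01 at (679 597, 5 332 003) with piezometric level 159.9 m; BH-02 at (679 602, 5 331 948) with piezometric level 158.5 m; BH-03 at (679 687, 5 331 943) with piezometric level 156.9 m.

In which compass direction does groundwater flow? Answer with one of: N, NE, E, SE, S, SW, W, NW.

SE

Differences from BH-01: to BH-02 (Δx, Δy, Δh) = (5, -55, -1.4); to BH-03 = (90, -60, -3.0).
Solve a·Δx + b·Δy = Δh: det = 5·(-60) − 90·(-55) = 4650.
∂h/∂x = [(-1.4)·(-60) − (-3.0)·(-55)] / 4650 = -0.01742
∂h/∂y = [5·(-3.0) − 90·(-1.4)] / 4650 = +0.02387
Flow = −∇h = (+0.01742 east, -0.02387 north), which points southeast.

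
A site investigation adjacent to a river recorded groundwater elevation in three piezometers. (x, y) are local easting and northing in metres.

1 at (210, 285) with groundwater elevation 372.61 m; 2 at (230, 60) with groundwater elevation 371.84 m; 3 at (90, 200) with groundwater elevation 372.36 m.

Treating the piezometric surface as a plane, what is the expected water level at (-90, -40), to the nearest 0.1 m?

Taking 1 as reference: 2−1 = (20, -225, -0.77); 3−1 = (-120, -85, -0.25).
Determinant of the coordinate differences = 20·(-85) − (-120)·(-225) = -28700.
∂h/∂x = [(-0.77)·(-85) − (-0.25)·(-225)] / -28700 = -0.0003206
∂h/∂y = [20·(-0.25) − (-120)·(-0.77)] / -28700 = +0.003394
h(-90, -40) = 372.61 + (-0.0003206)·(-300) + (+0.003394)·(-325) = 372.61 +0.096 -1.103 = 371.603 m.

371.6 m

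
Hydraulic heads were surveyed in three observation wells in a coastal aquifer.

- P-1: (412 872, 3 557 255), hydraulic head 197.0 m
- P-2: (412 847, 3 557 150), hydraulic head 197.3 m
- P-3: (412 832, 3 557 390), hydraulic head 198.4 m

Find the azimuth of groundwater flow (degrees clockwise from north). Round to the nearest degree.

097°

With h = a·x + b·y + c and P-1 as origin, the differences give:
  (-25)·a + (-105)·b = +0.3
  (-40)·a + 135·b = +1.4
Eliminate b (×135 and ×(-105), subtract): -7575·a = 187.50 → a = ∂h/∂x = -0.02475
Back-substitute: b = ∂h/∂y = +0.003036.
Flow direction (−∇h) has components (+0.02475 E, -0.003036 N).
Azimuth = atan2(E, N) = atan2(+0.02475, -0.003036) = 97.0° ≈ 097°.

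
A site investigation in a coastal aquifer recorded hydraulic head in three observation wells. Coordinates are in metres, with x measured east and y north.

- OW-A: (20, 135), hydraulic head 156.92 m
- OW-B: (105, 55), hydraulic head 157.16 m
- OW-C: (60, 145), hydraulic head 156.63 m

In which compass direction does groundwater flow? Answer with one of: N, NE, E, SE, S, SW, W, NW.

NE

Differences from OW-A: to OW-B (Δx, Δy, Δh) = (85, -80, +0.24); to OW-C = (40, 10, -0.29).
Determinant of the coordinate differences = 85·10 − 40·(-80) = 4050.
∂h/∂x = [(+0.24)·10 − (-0.29)·(-80)] / 4050 = -0.005136
∂h/∂y = [85·(-0.29) − 40·(+0.24)] / 4050 = -0.008457
Flow = −∇h = (+0.005136 east, +0.008457 north), which points northeast.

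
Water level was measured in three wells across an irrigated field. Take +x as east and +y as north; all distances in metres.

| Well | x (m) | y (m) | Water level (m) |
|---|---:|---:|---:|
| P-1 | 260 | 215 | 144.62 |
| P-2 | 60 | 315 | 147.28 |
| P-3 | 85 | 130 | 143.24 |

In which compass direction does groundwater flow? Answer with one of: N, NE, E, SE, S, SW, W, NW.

Taking P-1 as reference: P-2−P-1 = (-200, 100, +2.66); P-3−P-1 = (-175, -85, -1.38).
Solve a·Δx + b·Δy = Δh: det = (-200)·(-85) − (-175)·100 = 34500.
∂h/∂x = [(+2.66)·(-85) − (-1.38)·100] / 34500 = -0.002554
∂h/∂y = [(-200)·(-1.38) − (-175)·(+2.66)] / 34500 = +0.02149
Flow = −∇h = (+0.002554 east, -0.02149 north), which points south.

S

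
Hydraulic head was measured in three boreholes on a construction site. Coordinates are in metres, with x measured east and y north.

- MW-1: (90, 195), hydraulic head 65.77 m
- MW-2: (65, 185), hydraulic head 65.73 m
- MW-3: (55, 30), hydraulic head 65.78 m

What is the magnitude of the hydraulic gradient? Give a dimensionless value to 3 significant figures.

Differences from MW-1: to MW-2 (Δx, Δy, Δh) = (-25, -10, -0.04); to MW-3 = (-35, -165, +0.01).
Solve a·Δx + b·Δy = Δh: det = (-25)·(-165) − (-35)·(-10) = 3775.
∂h/∂x = [(-0.04)·(-165) − (+0.01)·(-10)] / 3775 = +0.001775
∂h/∂y = [(-25)·(+0.01) − (-35)·(-0.04)] / 3775 = -0.0004371
|∇h| = √(0.001775² + -0.0004371²) = 0.001828

0.00183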